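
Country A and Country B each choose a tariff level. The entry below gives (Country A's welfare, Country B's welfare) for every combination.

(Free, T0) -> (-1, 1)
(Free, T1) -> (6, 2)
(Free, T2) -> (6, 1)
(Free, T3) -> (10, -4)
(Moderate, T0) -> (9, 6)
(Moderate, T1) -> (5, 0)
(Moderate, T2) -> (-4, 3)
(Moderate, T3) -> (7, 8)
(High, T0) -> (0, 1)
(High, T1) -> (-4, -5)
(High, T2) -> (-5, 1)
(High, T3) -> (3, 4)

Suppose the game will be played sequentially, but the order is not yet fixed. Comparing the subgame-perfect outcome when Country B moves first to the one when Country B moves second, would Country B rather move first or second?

If Country A leads: Country B's best replies are Free→T1, Moderate→T3, High→T3; Country A's induced payoffs 6, 7, 3; outcome (Moderate, T3), payoffs (7, 8).
If Country B leads: Country A's best replies are T0→Moderate, T1→Free, T2→Free, T3→Free; Country B's induced payoffs 6, 2, 1, -4; outcome (Moderate, T0), payoffs (9, 6).
Country B gets 6 moving first and 8 moving second, so Country B prefers to move second.

second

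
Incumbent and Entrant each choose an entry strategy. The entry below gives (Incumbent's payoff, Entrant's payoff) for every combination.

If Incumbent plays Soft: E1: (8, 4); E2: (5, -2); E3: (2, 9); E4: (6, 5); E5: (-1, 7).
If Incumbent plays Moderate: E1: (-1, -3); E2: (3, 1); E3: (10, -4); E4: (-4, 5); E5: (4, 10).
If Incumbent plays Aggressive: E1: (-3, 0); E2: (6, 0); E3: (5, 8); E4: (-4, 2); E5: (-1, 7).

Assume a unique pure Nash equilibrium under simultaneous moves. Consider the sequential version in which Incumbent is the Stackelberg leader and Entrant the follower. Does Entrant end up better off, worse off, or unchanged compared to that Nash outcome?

Work backward from Entrant's decision.
- Soft → Entrant plays E3 (best of 4, -2, 9, 5, 7); Incumbent gets 2.
- Moderate → Entrant plays E5 (best of -3, 1, -4, 5, 10); Incumbent gets 4.
- Aggressive → Entrant plays E3 (best of 0, 0, 8, 2, 7); Incumbent gets 5.
Among 2, 4, 5, the best is 5 at Aggressive. Subgame-perfect outcome: (Aggressive, E3) with payoffs (5, 8).
Now find the simultaneous Nash equilibrium.
Incumbent's best replies: E1→Soft; E2→Aggressive; E3→Moderate; E4→Soft; E5→Moderate.
Entrant's best replies: Soft→E3; Moderate→E5; Aggressive→E3.
Only (Moderate, E5) has each player best-responding; Nash payoffs (4, 10).
Entrant earns 8 sequentially versus 10 at the Nash outcome: worse off.

worse off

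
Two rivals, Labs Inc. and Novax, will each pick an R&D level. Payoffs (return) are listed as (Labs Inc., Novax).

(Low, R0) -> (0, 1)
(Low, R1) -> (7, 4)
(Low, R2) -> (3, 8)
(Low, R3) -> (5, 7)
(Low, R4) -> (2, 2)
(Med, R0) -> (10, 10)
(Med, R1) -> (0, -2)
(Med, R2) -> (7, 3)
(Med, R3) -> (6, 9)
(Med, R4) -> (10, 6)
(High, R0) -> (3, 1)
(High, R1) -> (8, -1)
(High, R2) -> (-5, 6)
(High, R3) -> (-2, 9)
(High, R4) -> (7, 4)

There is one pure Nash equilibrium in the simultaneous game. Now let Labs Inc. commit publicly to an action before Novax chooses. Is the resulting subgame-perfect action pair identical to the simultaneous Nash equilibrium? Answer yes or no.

yes

Work backward from Novax's decision.
- Low: Novax compares 1, 4, 8, 7, 2 and picks R2; Labs Inc. would get 3.
- Med: Novax compares 10, -2, 3, 9, 6 and picks R0; Labs Inc. would get 10.
- High: Novax compares 1, -1, 6, 9, 4 and picks R3; Labs Inc. would get -2.
Among 3, 10, -2, the best is 10 at Med. Subgame-perfect outcome: (Med, R0) with payoffs (10, 10).
Now find the simultaneous Nash equilibrium.
Labs Inc.'s best replies: R0→Med; R1→High; R2→Med; R3→Med; R4→Med.
Novax's best replies: Low→R2; Med→R0; High→R3.
The unique mutual best reply is (Med, R0), giving (10, 10).
Sequential outcome (Med, R0) coincides with the Nash profile (Med, R0).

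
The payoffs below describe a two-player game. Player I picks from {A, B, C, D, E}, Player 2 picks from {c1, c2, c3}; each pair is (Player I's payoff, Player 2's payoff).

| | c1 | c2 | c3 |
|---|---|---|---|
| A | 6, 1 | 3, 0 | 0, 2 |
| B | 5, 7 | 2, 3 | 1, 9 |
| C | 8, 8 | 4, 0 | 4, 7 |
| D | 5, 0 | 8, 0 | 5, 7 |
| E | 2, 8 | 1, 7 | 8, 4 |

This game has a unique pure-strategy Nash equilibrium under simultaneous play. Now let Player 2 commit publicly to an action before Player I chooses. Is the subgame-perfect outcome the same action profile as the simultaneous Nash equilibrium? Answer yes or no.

yes

Backward induction with Player 2 moving first.
- c1 → Player I plays C (best of 6, 5, 8, 5, 2); Player 2 gets 8.
- c2 → Player I plays D (best of 3, 2, 4, 8, 1); Player 2 gets 0.
- c3 → Player I plays E (best of 0, 1, 4, 5, 8); Player 2 gets 4.
Player 2's induced payoffs are 8, 0, 4, so Player 2 commits to c1. Subgame-perfect outcome: (C, c1) with payoffs (8, 8).
For the simultaneous game, intersect best replies.
Player I's best replies: c1→C; c2→D; c3→E.
Player 2's best replies: A→c3; B→c3; C→c1; D→c3; E→c1.
Only (C, c1) has each player best-responding; Nash payoffs (8, 8).
Sequential outcome (C, c1) coincides with the Nash profile (C, c1).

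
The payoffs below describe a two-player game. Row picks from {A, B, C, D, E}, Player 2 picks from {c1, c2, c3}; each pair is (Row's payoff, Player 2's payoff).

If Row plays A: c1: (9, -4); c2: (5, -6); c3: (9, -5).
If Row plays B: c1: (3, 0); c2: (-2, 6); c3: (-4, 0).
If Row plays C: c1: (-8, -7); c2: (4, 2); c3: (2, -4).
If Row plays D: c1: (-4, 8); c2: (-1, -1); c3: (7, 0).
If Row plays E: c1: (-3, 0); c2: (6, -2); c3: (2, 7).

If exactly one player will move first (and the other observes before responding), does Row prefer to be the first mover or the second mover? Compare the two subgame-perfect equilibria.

first

If Row leads: Player 2's best replies are A→c1, B→c2, C→c2, D→c1, E→c3; Row's induced payoffs 9, -2, 4, -4, 2; outcome (A, c1), payoffs (9, -4).
If Player 2 leads: Row's best replies are c1→A, c2→E, c3→A; Player 2's induced payoffs -4, -2, -5; outcome (E, c2), payoffs (6, -2).
Row gets 9 moving first and 6 moving second, so Row prefers to move first.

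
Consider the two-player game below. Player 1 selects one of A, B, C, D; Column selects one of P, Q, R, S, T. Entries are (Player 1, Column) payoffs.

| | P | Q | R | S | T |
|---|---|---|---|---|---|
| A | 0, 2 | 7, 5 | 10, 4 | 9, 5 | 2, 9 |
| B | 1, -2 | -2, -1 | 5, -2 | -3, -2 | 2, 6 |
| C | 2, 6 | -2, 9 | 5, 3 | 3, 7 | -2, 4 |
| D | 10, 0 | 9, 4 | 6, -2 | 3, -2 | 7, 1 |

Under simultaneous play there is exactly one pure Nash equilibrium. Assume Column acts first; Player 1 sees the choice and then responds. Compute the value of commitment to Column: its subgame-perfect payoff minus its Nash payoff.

Backward induction with Column moving first.
- P: Player 1 compares 0, 1, 2, 10 and picks D; Column would get 0.
- Q: Player 1 compares 7, -2, -2, 9 and picks D; Column would get 4.
- R: Player 1 compares 10, 5, 5, 6 and picks A; Column would get 4.
- S: Player 1 compares 9, -3, 3, 3 and picks A; Column would get 5.
- T: Player 1 compares 2, 2, -2, 7 and picks D; Column would get 1.
Column's induced payoffs are 0, 4, 4, 5, 1, so Column commits to S. Subgame-perfect outcome: (A, S) with payoffs (9, 5).
Now find the simultaneous Nash equilibrium.
Player 1's best replies: P→D; Q→D; R→A; S→A; T→D.
Column's best replies: A→T; B→T; C→Q; D→Q.
The unique mutual best reply is (D, Q), giving (9, 4).
Column's commitment gain: 5 − 4 = 1.

1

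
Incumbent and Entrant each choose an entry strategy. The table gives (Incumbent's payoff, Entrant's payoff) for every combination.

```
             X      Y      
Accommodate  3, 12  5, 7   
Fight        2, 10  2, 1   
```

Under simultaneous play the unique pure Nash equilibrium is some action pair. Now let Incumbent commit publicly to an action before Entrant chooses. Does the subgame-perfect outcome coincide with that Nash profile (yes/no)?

Work backward from Entrant's decision.
- Accommodate → Entrant plays X (best of 12, 7); Incumbent gets 3.
- Fight → Entrant plays X (best of 10, 1); Incumbent gets 2.
Among 3, 2, the best is 3 at Accommodate. Subgame-perfect outcome: (Accommodate, X) with payoffs (3, 12).
Under simultaneous play:
Incumbent's best replies: X→Accommodate; Y→Accommodate.
Entrant's best replies: Accommodate→X; Fight→X.
The unique mutual best reply is (Accommodate, X), giving (3, 12).
Sequential outcome (Accommodate, X) coincides with the Nash profile (Accommodate, X).

yes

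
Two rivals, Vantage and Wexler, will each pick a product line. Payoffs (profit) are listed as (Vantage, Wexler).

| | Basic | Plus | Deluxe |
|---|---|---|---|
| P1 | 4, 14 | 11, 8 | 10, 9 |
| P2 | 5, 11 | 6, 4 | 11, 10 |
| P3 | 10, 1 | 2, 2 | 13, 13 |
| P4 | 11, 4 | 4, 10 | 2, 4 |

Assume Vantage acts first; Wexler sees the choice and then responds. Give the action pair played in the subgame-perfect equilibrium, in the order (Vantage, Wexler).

(P3, Deluxe)

Solve by backward induction (Vantage leads).
- P1: Wexler compares 14, 8, 9 and picks Basic; Vantage would get 4.
- P2: Wexler compares 11, 4, 10 and picks Basic; Vantage would get 5.
- P3: Wexler compares 1, 2, 13 and picks Deluxe; Vantage would get 13.
- P4: Wexler compares 4, 10, 4 and picks Plus; Vantage would get 4.
Among 4, 5, 13, 4, the best is 13 at P3. Subgame-perfect outcome: (P3, Deluxe) with payoffs (13, 13).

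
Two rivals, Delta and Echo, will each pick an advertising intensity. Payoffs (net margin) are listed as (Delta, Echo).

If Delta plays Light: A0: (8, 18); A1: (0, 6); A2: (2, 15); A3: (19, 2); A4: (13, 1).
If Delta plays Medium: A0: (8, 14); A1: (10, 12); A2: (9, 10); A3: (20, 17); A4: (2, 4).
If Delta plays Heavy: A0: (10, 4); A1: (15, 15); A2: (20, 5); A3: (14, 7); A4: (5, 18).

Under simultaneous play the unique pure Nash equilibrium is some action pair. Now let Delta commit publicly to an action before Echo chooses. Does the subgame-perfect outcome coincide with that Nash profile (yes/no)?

yes

Solve by backward induction (Delta leads).
- Light → Echo plays A0 (best of 18, 6, 15, 2, 1); Delta gets 8.
- Medium → Echo plays A3 (best of 14, 12, 10, 17, 4); Delta gets 20.
- Heavy → Echo plays A4 (best of 4, 15, 5, 7, 18); Delta gets 5.
Among 8, 20, 5, the best is 20 at Medium. Subgame-perfect outcome: (Medium, A3) with payoffs (20, 17).
Under simultaneous play:
Delta's best replies: A0→Heavy; A1→Heavy; A2→Heavy; A3→Medium; A4→Light.
Echo's best replies: Light→A0; Medium→A3; Heavy→A4.
Only (Medium, A3) has each player best-responding; Nash payoffs (20, 17).
Sequential outcome (Medium, A3) coincides with the Nash profile (Medium, A3).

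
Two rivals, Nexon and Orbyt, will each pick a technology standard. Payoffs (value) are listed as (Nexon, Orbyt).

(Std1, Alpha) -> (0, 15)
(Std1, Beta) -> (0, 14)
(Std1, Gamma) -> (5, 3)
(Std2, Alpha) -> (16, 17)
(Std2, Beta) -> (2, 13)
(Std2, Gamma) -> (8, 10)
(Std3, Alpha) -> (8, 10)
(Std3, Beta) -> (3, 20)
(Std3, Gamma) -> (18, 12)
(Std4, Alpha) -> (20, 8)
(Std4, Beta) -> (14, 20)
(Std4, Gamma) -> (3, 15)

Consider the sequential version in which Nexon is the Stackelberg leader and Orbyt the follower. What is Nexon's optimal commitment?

Std2

Work backward from Orbyt's decision.
- Std1: BR = Alpha, leader payoff 0.
- Std2: BR = Alpha, leader payoff 16.
- Std3: BR = Beta, leader payoff 3.
- Std4: BR = Beta, leader payoff 14.
Nexon's induced payoffs are 0, 16, 3, 14, so Nexon commits to Std2. Subgame-perfect outcome: (Std2, Alpha) with payoffs (16, 17).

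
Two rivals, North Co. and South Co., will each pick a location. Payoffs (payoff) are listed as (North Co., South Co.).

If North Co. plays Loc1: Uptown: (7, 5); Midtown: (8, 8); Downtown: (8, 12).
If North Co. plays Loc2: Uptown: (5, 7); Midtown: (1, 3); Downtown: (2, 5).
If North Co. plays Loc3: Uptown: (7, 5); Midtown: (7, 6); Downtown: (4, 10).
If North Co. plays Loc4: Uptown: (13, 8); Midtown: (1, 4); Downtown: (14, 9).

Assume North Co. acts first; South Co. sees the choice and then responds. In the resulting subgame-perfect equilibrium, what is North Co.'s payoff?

Work backward from South Co.'s decision.
- Loc1: BR = Downtown, leader payoff 8.
- Loc2: BR = Uptown, leader payoff 5.
- Loc3: BR = Downtown, leader payoff 4.
- Loc4: BR = Downtown, leader payoff 14.
North Co.'s induced payoffs are 8, 5, 4, 14, so North Co. commits to Loc4. Subgame-perfect outcome: (Loc4, Downtown) with payoffs (14, 9).

14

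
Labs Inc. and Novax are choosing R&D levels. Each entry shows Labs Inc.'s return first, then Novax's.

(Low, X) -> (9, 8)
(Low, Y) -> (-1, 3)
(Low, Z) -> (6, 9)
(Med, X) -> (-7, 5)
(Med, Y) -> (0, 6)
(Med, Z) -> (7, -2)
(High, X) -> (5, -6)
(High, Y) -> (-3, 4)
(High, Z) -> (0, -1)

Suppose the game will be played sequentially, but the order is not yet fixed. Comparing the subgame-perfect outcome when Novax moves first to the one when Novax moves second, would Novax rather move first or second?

If Labs Inc. leads: Novax's best replies are Low→Z, Med→Y, High→Y; Labs Inc.'s induced payoffs 6, 0, -3; outcome (Low, Z), payoffs (6, 9).
If Novax leads: Labs Inc.'s best replies are X→Low, Y→Med, Z→Med; Novax's induced payoffs 8, 6, -2; outcome (Low, X), payoffs (9, 8).
Novax gets 8 moving first and 9 moving second, so Novax prefers to move second.

second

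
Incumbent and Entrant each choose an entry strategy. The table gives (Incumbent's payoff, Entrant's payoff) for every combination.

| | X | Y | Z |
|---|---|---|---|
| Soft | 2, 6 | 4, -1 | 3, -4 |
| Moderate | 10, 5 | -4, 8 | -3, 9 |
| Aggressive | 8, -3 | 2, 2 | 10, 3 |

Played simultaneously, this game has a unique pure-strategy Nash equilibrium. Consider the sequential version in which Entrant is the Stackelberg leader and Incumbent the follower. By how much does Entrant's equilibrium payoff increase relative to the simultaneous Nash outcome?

Incumbent best-responds to each possible Entrant move:
- X: BR = Moderate, leader payoff 5.
- Y: BR = Soft, leader payoff -1.
- Z: BR = Aggressive, leader payoff 3.
Maximizing over 5, -1, 3, Entrant chooses X. Subgame-perfect outcome: (Moderate, X) with payoffs (10, 5).
For the simultaneous game, intersect best replies.
Incumbent's best replies: X→Moderate; Y→Soft; Z→Aggressive.
Entrant's best replies: Soft→X; Moderate→Z; Aggressive→Z.
Only (Aggressive, Z) has each player best-responding; Nash payoffs (10, 3).
Entrant's commitment gain: 5 − 3 = 2.

2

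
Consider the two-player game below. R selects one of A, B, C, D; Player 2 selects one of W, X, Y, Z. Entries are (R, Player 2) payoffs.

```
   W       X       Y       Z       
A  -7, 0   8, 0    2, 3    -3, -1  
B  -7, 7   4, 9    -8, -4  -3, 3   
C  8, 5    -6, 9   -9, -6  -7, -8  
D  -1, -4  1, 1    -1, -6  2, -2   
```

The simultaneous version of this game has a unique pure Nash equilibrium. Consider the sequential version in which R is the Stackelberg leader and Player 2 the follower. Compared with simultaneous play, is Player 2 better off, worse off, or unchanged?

better off

Backward induction with R moving first.
- A: Player 2 compares 0, 0, 3, -1 and picks Y; R would get 2.
- B: Player 2 compares 7, 9, -4, 3 and picks X; R would get 4.
- C: Player 2 compares 5, 9, -6, -8 and picks X; R would get -6.
- D: Player 2 compares -4, 1, -6, -2 and picks X; R would get 1.
Among 2, 4, -6, 1, the best is 4 at B. Subgame-perfect outcome: (B, X) with payoffs (4, 9).
For the simultaneous game, intersect best replies.
R's best replies: W→C; X→A; Y→A; Z→D.
Player 2's best replies: A→Y; B→X; C→X; D→X.
Only (A, Y) has each player best-responding; Nash payoffs (2, 3).
Player 2 earns 9 sequentially versus 3 at the Nash outcome: better off.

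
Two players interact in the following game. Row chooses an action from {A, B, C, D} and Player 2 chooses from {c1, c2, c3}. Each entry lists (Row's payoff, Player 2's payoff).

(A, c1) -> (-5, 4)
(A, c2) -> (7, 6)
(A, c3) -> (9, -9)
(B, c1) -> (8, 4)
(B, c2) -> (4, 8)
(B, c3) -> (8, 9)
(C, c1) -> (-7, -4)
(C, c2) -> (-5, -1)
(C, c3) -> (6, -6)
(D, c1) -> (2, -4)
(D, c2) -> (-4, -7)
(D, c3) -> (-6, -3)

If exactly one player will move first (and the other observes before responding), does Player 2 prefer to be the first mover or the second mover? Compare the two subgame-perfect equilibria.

second

If Row leads: Player 2's best replies are A→c2, B→c3, C→c2, D→c3; Row's induced payoffs 7, 8, -5, -6; outcome (B, c3), payoffs (8, 9).
If Player 2 leads: Row's best replies are c1→B, c2→A, c3→A; Player 2's induced payoffs 4, 6, -9; outcome (A, c2), payoffs (7, 6).
Player 2 gets 6 moving first and 9 moving second, so Player 2 prefers to move second.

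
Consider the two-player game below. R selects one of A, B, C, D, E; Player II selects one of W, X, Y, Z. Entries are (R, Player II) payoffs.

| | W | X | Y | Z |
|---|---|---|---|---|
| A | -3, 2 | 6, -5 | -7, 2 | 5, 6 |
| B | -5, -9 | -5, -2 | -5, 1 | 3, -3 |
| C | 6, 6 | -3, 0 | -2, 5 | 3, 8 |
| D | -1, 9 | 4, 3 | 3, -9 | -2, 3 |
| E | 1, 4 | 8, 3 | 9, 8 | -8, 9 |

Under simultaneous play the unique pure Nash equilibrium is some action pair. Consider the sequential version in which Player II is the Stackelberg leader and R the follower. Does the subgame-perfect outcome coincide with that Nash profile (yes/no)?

no

Solve by backward induction (Player II leads).
- W → R plays C (best of -3, -5, 6, -1, 1); Player II gets 6.
- X → R plays E (best of 6, -5, -3, 4, 8); Player II gets 3.
- Y → R plays E (best of -7, -5, -2, 3, 9); Player II gets 8.
- Z → R plays A (best of 5, 3, 3, -2, -8); Player II gets 6.
Among 6, 3, 8, 6, the best is 8 at Y. Subgame-perfect outcome: (E, Y) with payoffs (9, 8).
Under simultaneous play:
R's best replies: W→C; X→E; Y→E; Z→A.
Player II's best replies: A→Z; B→Y; C→Z; D→W; E→Z.
Only (A, Z) has each player best-responding; Nash payoffs (5, 6).
Sequential outcome (E, Y) differs from the Nash profile (A, Z).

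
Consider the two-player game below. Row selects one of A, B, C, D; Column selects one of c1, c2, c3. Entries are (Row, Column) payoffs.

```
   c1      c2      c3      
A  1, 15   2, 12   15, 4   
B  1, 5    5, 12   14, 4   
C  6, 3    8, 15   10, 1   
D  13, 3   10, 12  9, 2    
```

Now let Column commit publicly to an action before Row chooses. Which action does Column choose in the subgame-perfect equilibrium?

c2

Work backward from Row's decision.
- c1 → Row plays D (best of 1, 1, 6, 13); Column gets 3.
- c2 → Row plays D (best of 2, 5, 8, 10); Column gets 12.
- c3 → Row plays A (best of 15, 14, 10, 9); Column gets 4.
Column's induced payoffs are 3, 12, 4, so Column commits to c2. Subgame-perfect outcome: (D, c2) with payoffs (10, 12).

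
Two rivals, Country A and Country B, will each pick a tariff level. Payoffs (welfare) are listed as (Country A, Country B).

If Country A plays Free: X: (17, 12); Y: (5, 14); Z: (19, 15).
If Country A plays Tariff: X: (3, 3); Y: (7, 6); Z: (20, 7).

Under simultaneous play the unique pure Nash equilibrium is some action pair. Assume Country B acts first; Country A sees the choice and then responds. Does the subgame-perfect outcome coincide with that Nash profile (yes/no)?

Work backward from Country A's decision.
- X: BR = Free, leader payoff 12.
- Y: BR = Tariff, leader payoff 6.
- Z: BR = Tariff, leader payoff 7.
Among 12, 6, 7, the best is 12 at X. Subgame-perfect outcome: (Free, X) with payoffs (17, 12).
Under simultaneous play:
Country A's best replies: X→Free; Y→Tariff; Z→Tariff.
Country B's best replies: Free→Z; Tariff→Z.
Only (Tariff, Z) has each player best-responding; Nash payoffs (20, 7).
Sequential outcome (Free, X) differs from the Nash profile (Tariff, Z).

no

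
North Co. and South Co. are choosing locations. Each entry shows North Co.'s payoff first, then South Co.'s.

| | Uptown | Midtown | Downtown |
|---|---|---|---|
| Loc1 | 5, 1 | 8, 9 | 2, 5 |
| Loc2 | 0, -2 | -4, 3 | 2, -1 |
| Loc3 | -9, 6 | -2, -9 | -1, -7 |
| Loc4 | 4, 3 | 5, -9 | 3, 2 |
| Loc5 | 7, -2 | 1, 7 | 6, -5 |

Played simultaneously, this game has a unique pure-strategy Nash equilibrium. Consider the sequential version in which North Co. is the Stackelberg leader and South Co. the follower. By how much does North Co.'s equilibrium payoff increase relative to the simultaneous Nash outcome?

South Co. best-responds to each possible North Co. move:
- Loc1 → South Co. plays Midtown (best of 1, 9, 5); North Co. gets 8.
- Loc2 → South Co. plays Midtown (best of -2, 3, -1); North Co. gets -4.
- Loc3 → South Co. plays Uptown (best of 6, -9, -7); North Co. gets -9.
- Loc4 → South Co. plays Uptown (best of 3, -9, 2); North Co. gets 4.
- Loc5 → South Co. plays Midtown (best of -2, 7, -5); North Co. gets 1.
Maximizing over 8, -4, -9, 4, 1, North Co. chooses Loc1. Subgame-perfect outcome: (Loc1, Midtown) with payoffs (8, 9).
Now find the simultaneous Nash equilibrium.
North Co.'s best replies: Uptown→Loc5; Midtown→Loc1; Downtown→Loc5.
South Co.'s best replies: Loc1→Midtown; Loc2→Midtown; Loc3→Uptown; Loc4→Uptown; Loc5→Midtown.
The unique mutual best reply is (Loc1, Midtown), giving (8, 9).
North Co.'s commitment gain: 8 − 8 = 0.

0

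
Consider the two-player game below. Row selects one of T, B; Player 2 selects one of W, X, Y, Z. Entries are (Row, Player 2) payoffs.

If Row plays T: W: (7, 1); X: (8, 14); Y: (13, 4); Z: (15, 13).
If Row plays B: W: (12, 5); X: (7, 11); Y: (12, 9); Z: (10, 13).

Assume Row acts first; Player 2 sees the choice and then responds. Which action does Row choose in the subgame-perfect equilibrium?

B

Backward induction with Row moving first.
- T: Player 2 compares 1, 14, 4, 13 and picks X; Row would get 8.
- B: Player 2 compares 5, 11, 9, 13 and picks Z; Row would get 10.
Maximizing over 8, 10, Row chooses B. Subgame-perfect outcome: (B, Z) with payoffs (10, 13).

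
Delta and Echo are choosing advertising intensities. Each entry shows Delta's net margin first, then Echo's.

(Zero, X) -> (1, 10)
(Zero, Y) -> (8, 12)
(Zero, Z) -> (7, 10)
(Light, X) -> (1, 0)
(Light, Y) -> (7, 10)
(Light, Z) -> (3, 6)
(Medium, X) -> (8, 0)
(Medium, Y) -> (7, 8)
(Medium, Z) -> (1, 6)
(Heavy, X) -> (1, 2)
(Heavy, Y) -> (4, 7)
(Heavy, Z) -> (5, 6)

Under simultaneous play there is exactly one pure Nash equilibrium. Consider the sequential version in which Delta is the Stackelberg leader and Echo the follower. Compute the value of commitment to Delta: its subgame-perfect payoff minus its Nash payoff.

Solve by backward induction (Delta leads).
- Zero → Echo plays Y (best of 10, 12, 10); Delta gets 8.
- Light → Echo plays Y (best of 0, 10, 6); Delta gets 7.
- Medium → Echo plays Y (best of 0, 8, 6); Delta gets 7.
- Heavy → Echo plays Y (best of 2, 7, 6); Delta gets 4.
Delta's induced payoffs are 8, 7, 7, 4, so Delta commits to Zero. Subgame-perfect outcome: (Zero, Y) with payoffs (8, 12).
For the simultaneous game, intersect best replies.
Delta's best replies: X→Medium; Y→Zero; Z→Zero.
Echo's best replies: Zero→Y; Light→Y; Medium→Y; Heavy→Y.
Only (Zero, Y) has each player best-responding; Nash payoffs (8, 12).
Delta's commitment gain: 8 − 8 = 0.

0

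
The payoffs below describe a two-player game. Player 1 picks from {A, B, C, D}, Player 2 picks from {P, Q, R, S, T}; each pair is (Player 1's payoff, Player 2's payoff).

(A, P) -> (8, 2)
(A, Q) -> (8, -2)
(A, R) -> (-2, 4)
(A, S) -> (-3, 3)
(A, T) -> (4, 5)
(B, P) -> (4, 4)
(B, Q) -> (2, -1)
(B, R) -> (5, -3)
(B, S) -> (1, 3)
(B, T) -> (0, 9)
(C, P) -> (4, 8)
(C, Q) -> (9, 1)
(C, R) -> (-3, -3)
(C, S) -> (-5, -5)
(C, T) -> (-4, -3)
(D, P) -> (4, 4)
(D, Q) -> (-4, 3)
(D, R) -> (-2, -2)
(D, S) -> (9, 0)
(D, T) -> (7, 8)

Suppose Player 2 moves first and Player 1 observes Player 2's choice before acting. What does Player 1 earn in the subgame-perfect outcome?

7

Player 1 best-responds to each possible Player 2 move:
- P: Player 1 compares 8, 4, 4, 4 and picks A; Player 2 would get 2.
- Q: Player 1 compares 8, 2, 9, -4 and picks C; Player 2 would get 1.
- R: Player 1 compares -2, 5, -3, -2 and picks B; Player 2 would get -3.
- S: Player 1 compares -3, 1, -5, 9 and picks D; Player 2 would get 0.
- T: Player 1 compares 4, 0, -4, 7 and picks D; Player 2 would get 8.
Player 2's induced payoffs are 2, 1, -3, 0, 8, so Player 2 commits to T. Subgame-perfect outcome: (D, T) with payoffs (7, 8).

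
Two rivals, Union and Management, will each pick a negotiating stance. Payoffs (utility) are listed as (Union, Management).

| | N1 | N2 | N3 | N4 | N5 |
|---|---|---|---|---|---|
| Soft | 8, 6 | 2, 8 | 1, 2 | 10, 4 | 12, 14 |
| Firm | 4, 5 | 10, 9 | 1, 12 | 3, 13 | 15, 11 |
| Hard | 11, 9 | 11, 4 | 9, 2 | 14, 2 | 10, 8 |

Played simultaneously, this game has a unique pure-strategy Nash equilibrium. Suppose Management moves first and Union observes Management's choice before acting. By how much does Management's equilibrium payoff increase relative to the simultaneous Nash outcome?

Backward induction with Management moving first.
- N1: BR = Hard, leader payoff 9.
- N2: BR = Hard, leader payoff 4.
- N3: BR = Hard, leader payoff 2.
- N4: BR = Hard, leader payoff 2.
- N5: BR = Firm, leader payoff 11.
Management's induced payoffs are 9, 4, 2, 2, 11, so Management commits to N5. Subgame-perfect outcome: (Firm, N5) with payoffs (15, 11).
Now find the simultaneous Nash equilibrium.
Union's best replies: N1→Hard; N2→Hard; N3→Hard; N4→Hard; N5→Firm.
Management's best replies: Soft→N5; Firm→N4; Hard→N1.
Only (Hard, N1) has each player best-responding; Nash payoffs (11, 9).
Management's commitment gain: 11 − 9 = 2.

2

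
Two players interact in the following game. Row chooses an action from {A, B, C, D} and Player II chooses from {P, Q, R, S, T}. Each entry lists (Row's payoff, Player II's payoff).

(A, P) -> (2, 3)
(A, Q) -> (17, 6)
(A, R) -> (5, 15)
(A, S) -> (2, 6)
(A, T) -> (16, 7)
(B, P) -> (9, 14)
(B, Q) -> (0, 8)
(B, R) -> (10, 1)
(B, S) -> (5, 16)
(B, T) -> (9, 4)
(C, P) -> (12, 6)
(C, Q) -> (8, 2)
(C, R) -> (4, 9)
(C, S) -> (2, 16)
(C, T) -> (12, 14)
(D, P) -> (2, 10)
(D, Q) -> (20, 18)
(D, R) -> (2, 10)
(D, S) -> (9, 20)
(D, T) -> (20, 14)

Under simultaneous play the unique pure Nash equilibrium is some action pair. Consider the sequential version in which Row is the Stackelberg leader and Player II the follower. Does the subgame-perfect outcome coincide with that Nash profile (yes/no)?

yes

Work backward from Player II's decision.
- A → Player II plays R (best of 3, 6, 15, 6, 7); Row gets 5.
- B → Player II plays S (best of 14, 8, 1, 16, 4); Row gets 5.
- C → Player II plays S (best of 6, 2, 9, 16, 14); Row gets 2.
- D → Player II plays S (best of 10, 18, 10, 20, 14); Row gets 9.
Among 5, 5, 2, 9, the best is 9 at D. Subgame-perfect outcome: (D, S) with payoffs (9, 20).
Now find the simultaneous Nash equilibrium.
Row's best replies: P→C; Q→D; R→B; S→D; T→D.
Player II's best replies: A→R; B→S; C→S; D→S.
Only (D, S) has each player best-responding; Nash payoffs (9, 20).
Sequential outcome (D, S) coincides with the Nash profile (D, S).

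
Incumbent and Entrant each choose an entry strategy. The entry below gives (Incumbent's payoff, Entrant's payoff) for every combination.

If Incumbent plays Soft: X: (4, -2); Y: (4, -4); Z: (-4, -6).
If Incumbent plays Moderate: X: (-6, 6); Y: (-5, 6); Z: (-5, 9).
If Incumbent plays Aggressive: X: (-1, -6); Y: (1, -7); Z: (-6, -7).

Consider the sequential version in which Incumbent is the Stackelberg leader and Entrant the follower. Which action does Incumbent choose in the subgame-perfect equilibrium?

Entrant best-responds to each possible Incumbent move:
- Soft: BR = X, leader payoff 4.
- Moderate: BR = Z, leader payoff -5.
- Aggressive: BR = X, leader payoff -1.
Among 4, -5, -1, the best is 4 at Soft. Subgame-perfect outcome: (Soft, X) with payoffs (4, -2).

Soft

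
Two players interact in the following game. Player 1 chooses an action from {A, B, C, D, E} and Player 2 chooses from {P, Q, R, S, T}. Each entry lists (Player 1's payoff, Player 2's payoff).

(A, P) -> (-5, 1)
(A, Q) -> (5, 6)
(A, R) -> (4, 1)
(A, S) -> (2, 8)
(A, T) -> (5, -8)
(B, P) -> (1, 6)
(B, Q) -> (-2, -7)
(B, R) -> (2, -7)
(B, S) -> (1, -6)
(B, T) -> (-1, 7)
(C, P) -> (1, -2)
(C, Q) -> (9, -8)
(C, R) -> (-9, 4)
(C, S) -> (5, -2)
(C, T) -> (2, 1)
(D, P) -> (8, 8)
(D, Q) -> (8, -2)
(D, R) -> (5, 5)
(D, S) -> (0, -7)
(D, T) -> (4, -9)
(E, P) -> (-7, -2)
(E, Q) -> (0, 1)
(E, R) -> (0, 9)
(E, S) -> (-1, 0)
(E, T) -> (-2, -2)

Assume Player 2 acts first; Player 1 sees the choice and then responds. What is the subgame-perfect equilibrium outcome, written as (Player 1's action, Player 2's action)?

Work backward from Player 1's decision.
- P → Player 1 plays D (best of -5, 1, 1, 8, -7); Player 2 gets 8.
- Q → Player 1 plays C (best of 5, -2, 9, 8, 0); Player 2 gets -8.
- R → Player 1 plays D (best of 4, 2, -9, 5, 0); Player 2 gets 5.
- S → Player 1 plays C (best of 2, 1, 5, 0, -1); Player 2 gets -2.
- T → Player 1 plays A (best of 5, -1, 2, 4, -2); Player 2 gets -8.
Player 2's induced payoffs are 8, -8, 5, -2, -8, so Player 2 commits to P. Subgame-perfect outcome: (D, P) with payoffs (8, 8).

(D, P)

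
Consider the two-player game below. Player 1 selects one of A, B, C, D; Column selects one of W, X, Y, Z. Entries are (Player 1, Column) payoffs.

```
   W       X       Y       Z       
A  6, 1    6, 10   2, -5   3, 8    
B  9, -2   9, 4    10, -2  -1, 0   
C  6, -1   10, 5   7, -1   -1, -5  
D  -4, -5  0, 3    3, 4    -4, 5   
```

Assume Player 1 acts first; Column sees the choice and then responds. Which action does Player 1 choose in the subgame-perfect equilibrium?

Solve by backward induction (Player 1 leads).
- A: Column compares 1, 10, -5, 8 and picks X; Player 1 would get 6.
- B: Column compares -2, 4, -2, 0 and picks X; Player 1 would get 9.
- C: Column compares -1, 5, -1, -5 and picks X; Player 1 would get 10.
- D: Column compares -5, 3, 4, 5 and picks Z; Player 1 would get -4.
Maximizing over 6, 9, 10, -4, Player 1 chooses C. Subgame-perfect outcome: (C, X) with payoffs (10, 5).

C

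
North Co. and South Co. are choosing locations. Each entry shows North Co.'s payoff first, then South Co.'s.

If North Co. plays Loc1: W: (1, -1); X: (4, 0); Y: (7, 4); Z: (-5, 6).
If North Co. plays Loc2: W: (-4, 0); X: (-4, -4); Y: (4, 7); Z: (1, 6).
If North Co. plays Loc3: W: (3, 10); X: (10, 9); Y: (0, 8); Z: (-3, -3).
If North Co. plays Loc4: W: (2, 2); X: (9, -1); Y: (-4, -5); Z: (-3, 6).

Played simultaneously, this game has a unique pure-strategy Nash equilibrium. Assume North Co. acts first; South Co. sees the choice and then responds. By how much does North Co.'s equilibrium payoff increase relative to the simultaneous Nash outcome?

South Co. best-responds to each possible North Co. move:
- Loc1: BR = Z, leader payoff -5.
- Loc2: BR = Y, leader payoff 4.
- Loc3: BR = W, leader payoff 3.
- Loc4: BR = Z, leader payoff -3.
Maximizing over -5, 4, 3, -3, North Co. chooses Loc2. Subgame-perfect outcome: (Loc2, Y) with payoffs (4, 7).
Now find the simultaneous Nash equilibrium.
North Co.'s best replies: W→Loc3; X→Loc3; Y→Loc1; Z→Loc2.
South Co.'s best replies: Loc1→Z; Loc2→Y; Loc3→W; Loc4→Z.
Only (Loc3, W) has each player best-responding; Nash payoffs (3, 10).
North Co.'s commitment gain: 4 − 3 = 1.

1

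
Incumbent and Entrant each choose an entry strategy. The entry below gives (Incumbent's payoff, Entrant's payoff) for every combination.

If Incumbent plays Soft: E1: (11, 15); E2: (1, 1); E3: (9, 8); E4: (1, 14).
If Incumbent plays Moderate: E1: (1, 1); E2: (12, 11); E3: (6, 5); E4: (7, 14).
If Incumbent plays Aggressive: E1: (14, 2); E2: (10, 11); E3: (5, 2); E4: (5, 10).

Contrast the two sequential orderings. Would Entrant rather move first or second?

second

If Incumbent leads: Entrant's best replies are Soft→E1, Moderate→E4, Aggressive→E2; Incumbent's induced payoffs 11, 7, 10; outcome (Soft, E1), payoffs (11, 15).
If Entrant leads: Incumbent's best replies are E1→Aggressive, E2→Moderate, E3→Soft, E4→Moderate; Entrant's induced payoffs 2, 11, 8, 14; outcome (Moderate, E4), payoffs (7, 14).
Entrant gets 14 moving first and 15 moving second, so Entrant prefers to move second.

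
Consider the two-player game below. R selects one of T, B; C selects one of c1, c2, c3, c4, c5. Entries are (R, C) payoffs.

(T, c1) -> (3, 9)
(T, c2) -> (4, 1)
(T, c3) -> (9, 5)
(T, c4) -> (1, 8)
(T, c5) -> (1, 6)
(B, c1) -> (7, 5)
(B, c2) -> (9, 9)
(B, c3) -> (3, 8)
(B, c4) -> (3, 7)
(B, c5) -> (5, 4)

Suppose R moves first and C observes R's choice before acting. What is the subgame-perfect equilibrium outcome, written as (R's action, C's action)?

(B, c2)

Work backward from C's decision.
- T → C plays c1 (best of 9, 1, 5, 8, 6); R gets 3.
- B → C plays c2 (best of 5, 9, 8, 7, 4); R gets 9.
R's induced payoffs are 3, 9, so R commits to B. Subgame-perfect outcome: (B, c2) with payoffs (9, 9).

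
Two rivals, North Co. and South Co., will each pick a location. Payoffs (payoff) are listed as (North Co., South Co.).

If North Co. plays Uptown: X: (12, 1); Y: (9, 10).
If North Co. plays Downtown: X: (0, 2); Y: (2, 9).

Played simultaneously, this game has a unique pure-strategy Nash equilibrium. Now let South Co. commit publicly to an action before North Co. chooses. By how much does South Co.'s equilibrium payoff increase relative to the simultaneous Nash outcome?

North Co. best-responds to each possible South Co. move:
- X: North Co. compares 12, 0 and picks Uptown; South Co. would get 1.
- Y: North Co. compares 9, 2 and picks Uptown; South Co. would get 10.
South Co.'s induced payoffs are 1, 10, so South Co. commits to Y. Subgame-perfect outcome: (Uptown, Y) with payoffs (9, 10).
Now find the simultaneous Nash equilibrium.
North Co.'s best replies: X→Uptown; Y→Uptown.
South Co.'s best replies: Uptown→Y; Downtown→Y.
The unique mutual best reply is (Uptown, Y), giving (9, 10).
South Co.'s commitment gain: 10 − 10 = 0.

0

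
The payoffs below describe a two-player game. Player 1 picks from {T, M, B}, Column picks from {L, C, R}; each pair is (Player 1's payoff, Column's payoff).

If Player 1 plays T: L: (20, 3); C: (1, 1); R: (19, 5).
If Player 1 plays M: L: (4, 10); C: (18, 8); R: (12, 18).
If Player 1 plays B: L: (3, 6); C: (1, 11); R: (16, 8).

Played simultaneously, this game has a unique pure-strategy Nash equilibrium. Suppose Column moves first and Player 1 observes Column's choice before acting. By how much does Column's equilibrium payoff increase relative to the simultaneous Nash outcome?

3

Backward induction with Column moving first.
- L → Player 1 plays T (best of 20, 4, 3); Column gets 3.
- C → Player 1 plays M (best of 1, 18, 1); Column gets 8.
- R → Player 1 plays T (best of 19, 12, 16); Column gets 5.
Column's induced payoffs are 3, 8, 5, so Column commits to C. Subgame-perfect outcome: (M, C) with payoffs (18, 8).
For the simultaneous game, intersect best replies.
Player 1's best replies: L→T; C→M; R→T.
Column's best replies: T→R; M→R; B→C.
The unique mutual best reply is (T, R), giving (19, 5).
Column's commitment gain: 8 − 5 = 3.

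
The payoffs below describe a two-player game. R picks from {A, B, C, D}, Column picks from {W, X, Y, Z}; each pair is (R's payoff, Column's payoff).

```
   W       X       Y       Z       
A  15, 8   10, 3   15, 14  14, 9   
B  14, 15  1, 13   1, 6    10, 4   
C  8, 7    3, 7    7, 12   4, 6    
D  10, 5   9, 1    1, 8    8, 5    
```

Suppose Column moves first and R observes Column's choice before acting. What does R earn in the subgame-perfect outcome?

Backward induction with Column moving first.
- W: R compares 15, 14, 8, 10 and picks A; Column would get 8.
- X: R compares 10, 1, 3, 9 and picks A; Column would get 3.
- Y: R compares 15, 1, 7, 1 and picks A; Column would get 14.
- Z: R compares 14, 10, 4, 8 and picks A; Column would get 9.
Maximizing over 8, 3, 14, 9, Column chooses Y. Subgame-perfect outcome: (A, Y) with payoffs (15, 14).

15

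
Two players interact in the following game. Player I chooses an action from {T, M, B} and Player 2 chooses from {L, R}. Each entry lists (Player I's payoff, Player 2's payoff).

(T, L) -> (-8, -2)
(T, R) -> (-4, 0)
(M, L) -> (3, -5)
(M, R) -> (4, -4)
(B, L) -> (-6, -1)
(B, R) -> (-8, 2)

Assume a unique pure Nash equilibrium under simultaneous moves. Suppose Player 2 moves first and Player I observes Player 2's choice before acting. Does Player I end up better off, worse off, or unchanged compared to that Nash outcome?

unchanged

Player I best-responds to each possible Player 2 move:
- L: BR = M, leader payoff -5.
- R: BR = M, leader payoff -4.
Among -5, -4, the best is -4 at R. Subgame-perfect outcome: (M, R) with payoffs (4, -4).
Under simultaneous play:
Player I's best replies: L→M; R→M.
Player 2's best replies: T→R; M→R; B→R.
Only (M, R) has each player best-responding; Nash payoffs (4, -4).
Player I earns 4 sequentially versus 4 at the Nash outcome: unchanged.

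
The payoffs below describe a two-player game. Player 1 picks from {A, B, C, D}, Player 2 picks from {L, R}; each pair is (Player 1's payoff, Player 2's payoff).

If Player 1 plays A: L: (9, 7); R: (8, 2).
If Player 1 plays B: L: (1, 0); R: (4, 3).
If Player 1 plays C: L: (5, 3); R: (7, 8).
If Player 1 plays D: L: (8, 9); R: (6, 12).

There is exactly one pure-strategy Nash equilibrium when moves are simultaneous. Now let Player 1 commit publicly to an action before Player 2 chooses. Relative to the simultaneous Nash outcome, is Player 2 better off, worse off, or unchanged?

unchanged

Work backward from Player 2's decision.
- A: BR = L, leader payoff 9.
- B: BR = R, leader payoff 4.
- C: BR = R, leader payoff 7.
- D: BR = R, leader payoff 6.
Player 1's induced payoffs are 9, 4, 7, 6, so Player 1 commits to A. Subgame-perfect outcome: (A, L) with payoffs (9, 7).
Under simultaneous play:
Player 1's best replies: L→A; R→A.
Player 2's best replies: A→L; B→R; C→R; D→R.
Only (A, L) has each player best-responding; Nash payoffs (9, 7).
Player 2 earns 7 sequentially versus 7 at the Nash outcome: unchanged.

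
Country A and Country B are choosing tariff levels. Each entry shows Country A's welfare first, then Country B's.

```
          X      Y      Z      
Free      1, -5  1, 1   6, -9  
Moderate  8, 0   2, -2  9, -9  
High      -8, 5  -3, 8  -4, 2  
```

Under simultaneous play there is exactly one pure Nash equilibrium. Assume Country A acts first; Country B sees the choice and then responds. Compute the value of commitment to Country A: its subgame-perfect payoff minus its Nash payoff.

0

Backward induction with Country A moving first.
- Free → Country B plays Y (best of -5, 1, -9); Country A gets 1.
- Moderate → Country B plays X (best of 0, -2, -9); Country A gets 8.
- High → Country B plays Y (best of 5, 8, 2); Country A gets -3.
Country A's induced payoffs are 1, 8, -3, so Country A commits to Moderate. Subgame-perfect outcome: (Moderate, X) with payoffs (8, 0).
For the simultaneous game, intersect best replies.
Country A's best replies: X→Moderate; Y→Moderate; Z→Moderate.
Country B's best replies: Free→Y; Moderate→X; High→Y.
The unique mutual best reply is (Moderate, X), giving (8, 0).
Country A's commitment gain: 8 − 8 = 0.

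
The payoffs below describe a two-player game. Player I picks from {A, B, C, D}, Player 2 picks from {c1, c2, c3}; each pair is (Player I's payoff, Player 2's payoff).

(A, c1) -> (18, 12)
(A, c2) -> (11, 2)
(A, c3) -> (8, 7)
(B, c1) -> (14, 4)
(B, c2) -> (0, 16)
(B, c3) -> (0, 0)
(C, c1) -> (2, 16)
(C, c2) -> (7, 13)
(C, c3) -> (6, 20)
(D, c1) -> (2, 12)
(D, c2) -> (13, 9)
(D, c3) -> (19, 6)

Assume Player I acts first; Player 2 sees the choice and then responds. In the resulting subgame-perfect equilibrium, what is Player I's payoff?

18

Player 2 best-responds to each possible Player I move:
- A: Player 2 compares 12, 2, 7 and picks c1; Player I would get 18.
- B: Player 2 compares 4, 16, 0 and picks c2; Player I would get 0.
- C: Player 2 compares 16, 13, 20 and picks c3; Player I would get 6.
- D: Player 2 compares 12, 9, 6 and picks c1; Player I would get 2.
Maximizing over 18, 0, 6, 2, Player I chooses A. Subgame-perfect outcome: (A, c1) with payoffs (18, 12).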